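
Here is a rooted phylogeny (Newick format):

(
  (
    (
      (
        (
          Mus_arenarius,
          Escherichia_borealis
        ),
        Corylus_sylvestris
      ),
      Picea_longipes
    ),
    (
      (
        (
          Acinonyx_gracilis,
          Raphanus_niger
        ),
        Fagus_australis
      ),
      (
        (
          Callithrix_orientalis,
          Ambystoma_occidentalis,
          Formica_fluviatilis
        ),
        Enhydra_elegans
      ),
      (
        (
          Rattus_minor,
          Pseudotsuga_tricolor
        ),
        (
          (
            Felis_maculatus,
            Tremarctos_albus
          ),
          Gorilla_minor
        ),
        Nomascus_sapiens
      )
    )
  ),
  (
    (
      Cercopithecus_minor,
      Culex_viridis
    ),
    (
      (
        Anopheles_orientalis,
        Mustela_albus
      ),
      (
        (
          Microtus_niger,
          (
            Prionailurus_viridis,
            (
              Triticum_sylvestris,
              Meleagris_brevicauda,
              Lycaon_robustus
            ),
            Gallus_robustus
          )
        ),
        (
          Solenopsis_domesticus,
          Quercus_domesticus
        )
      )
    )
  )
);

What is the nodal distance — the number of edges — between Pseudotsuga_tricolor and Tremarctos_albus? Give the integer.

5

The MRCA of Pseudotsuga_tricolor and Tremarctos_albus is the node subtending ((Rattus_minor,Pseudotsuga_tricolor),((Felis_maculatus,Tremarctos_albus),Gorilla_minor),Nomascus_sapiens).
From Pseudotsuga_tricolor up to that node: 2 branches. From Tremarctos_albus up to the same node: 3 branches. Total: 2 + 3 = 5.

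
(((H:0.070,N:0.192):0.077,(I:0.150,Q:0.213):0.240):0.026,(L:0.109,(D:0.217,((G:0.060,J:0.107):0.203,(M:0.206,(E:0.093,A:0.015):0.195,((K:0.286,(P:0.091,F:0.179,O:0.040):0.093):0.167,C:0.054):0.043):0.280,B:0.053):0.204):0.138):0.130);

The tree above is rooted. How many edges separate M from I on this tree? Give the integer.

8

The MRCA of M and I is the root of the tree.
From M up to that node: 5 branches. From I up to the same node: 3 branches. Total: 5 + 3 = 8.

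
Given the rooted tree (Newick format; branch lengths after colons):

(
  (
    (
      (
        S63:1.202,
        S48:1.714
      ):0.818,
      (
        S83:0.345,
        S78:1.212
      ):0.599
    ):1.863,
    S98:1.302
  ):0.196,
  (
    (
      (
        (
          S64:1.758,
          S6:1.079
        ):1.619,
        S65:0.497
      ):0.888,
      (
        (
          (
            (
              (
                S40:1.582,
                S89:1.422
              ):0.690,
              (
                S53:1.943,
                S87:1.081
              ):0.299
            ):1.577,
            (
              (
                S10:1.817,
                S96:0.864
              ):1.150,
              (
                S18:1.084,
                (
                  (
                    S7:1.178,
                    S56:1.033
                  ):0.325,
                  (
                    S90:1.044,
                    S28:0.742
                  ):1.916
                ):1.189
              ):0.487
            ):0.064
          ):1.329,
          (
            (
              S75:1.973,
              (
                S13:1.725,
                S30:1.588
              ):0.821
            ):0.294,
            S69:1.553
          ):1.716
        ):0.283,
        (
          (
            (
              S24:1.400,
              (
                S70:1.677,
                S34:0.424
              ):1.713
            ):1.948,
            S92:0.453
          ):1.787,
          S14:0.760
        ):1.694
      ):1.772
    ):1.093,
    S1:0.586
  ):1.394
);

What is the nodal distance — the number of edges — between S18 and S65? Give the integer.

The MRCA of S18 and S65 is the node subtending (((S64,S6),S65),(((((S40,S89),(S53,S87)),((S10,S96),(S18,((S7,S56),(S90,S28))))),((S75,(S13,S30)),S69)),(((S24,(S70,S34)),S92),S14))).
From S18 up to that node: 6 branches. From S65 up to the same node: 2 branches. Total: 6 + 2 = 8.

8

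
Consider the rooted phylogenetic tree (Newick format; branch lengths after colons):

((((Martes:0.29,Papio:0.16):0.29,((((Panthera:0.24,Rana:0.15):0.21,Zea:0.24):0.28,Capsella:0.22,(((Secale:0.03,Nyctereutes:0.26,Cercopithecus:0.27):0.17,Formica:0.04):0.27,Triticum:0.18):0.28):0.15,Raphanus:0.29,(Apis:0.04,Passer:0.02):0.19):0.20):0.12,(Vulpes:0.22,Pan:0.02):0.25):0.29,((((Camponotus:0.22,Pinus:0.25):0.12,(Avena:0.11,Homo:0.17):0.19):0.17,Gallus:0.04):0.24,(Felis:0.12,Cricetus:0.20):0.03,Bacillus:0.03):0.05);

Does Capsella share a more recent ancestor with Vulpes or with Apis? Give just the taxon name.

Apis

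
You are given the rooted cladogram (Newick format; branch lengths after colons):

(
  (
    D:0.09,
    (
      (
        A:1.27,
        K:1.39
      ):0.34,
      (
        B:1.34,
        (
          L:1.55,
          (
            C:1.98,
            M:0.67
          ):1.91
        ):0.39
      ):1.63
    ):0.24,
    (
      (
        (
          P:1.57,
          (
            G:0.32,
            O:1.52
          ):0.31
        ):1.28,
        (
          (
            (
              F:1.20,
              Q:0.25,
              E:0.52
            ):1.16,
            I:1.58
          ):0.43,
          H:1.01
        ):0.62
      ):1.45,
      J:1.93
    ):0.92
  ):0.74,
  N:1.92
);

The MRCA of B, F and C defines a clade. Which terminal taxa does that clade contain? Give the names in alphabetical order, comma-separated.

Tracing B: it sits inside (B,(L,(C,M))).
Tracing F: it sits inside (F,Q,E).
Tracing C: it sits inside (C,M).
The smallest clade enclosing all 3 is (D,((A,K),(B,(L,(C,M)))),(((P,(G,O)),(((F,Q,E),I),H)),J)); the answer is its 16 terminal taxa in alphabetical order.

A, B, C, D, E, F, G, H, I, J, K, L, M, O, P, Q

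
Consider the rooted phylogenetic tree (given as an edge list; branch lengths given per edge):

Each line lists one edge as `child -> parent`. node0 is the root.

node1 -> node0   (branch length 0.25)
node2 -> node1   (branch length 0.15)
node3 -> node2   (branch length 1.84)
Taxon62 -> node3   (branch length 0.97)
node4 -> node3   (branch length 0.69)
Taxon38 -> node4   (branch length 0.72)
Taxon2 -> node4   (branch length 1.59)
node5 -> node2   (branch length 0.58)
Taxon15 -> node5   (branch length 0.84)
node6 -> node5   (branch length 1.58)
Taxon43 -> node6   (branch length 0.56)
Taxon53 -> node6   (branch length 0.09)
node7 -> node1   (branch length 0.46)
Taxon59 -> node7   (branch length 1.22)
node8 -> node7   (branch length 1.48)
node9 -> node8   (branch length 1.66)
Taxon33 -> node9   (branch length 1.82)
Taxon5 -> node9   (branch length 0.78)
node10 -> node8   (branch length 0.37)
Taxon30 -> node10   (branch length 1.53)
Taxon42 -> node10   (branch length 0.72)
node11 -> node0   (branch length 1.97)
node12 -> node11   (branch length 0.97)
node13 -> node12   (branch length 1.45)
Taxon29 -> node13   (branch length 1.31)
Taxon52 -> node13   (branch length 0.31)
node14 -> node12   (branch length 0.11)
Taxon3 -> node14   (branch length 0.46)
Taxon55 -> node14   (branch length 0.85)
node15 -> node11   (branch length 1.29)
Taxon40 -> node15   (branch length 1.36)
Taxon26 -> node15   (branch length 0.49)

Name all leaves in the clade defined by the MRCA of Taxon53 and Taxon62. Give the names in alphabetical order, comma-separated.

Tracing Taxon53: it sits inside (Taxon43,Taxon53).
Tracing Taxon62: it sits inside (Taxon62,(Taxon38,Taxon2)).
The smallest clade enclosing both is ((Taxon62,(Taxon38,Taxon2)),(Taxon15,(Taxon43,Taxon53))); the answer is its 6 terminal taxa in alphabetical order.

Taxon15, Taxon2, Taxon38, Taxon43, Taxon53, Taxon62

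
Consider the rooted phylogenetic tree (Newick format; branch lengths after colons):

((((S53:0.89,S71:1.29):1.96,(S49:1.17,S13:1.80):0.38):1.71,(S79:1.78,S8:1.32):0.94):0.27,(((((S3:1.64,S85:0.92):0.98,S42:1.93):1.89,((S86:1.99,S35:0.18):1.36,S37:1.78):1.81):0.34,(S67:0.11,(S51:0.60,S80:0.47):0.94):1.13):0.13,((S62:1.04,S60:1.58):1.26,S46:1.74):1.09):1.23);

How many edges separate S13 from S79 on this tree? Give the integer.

5

The MRCA of S13 and S79 is the node subtending (((S53,S71),(S49,S13)),(S79,S8)).
From S13 up to that node: 3 branches. From S79 up to the same node: 2 branches. Total: 3 + 2 = 5.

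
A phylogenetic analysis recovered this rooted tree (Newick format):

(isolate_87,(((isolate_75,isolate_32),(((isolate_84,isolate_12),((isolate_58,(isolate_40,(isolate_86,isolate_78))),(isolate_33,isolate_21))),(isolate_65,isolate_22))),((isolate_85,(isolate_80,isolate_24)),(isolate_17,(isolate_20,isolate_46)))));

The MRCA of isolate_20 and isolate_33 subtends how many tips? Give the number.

18

The MRCA of isolate_20 and isolate_33 is the node subtending (((isolate_75,isolate_32),(((isolate_84,isolate_12),((isolate_58,(isolate_40,(isolate_86,isolate_78))),(isolate_33,isolate_21))),(isolate_65,isolate_22))),((isolate_85,(isolate_80,isolate_24)),(isolate_17,(isolate_20,isolate_46)))).
That clade contains 18 terminal taxa: isolate_12, isolate_17, isolate_20, isolate_21, isolate_22, isolate_24, isolate_32, isolate_33, isolate_40, isolate_46, isolate_58, isolate_65, isolate_75, isolate_78, isolate_80, isolate_84, isolate_85, isolate_86.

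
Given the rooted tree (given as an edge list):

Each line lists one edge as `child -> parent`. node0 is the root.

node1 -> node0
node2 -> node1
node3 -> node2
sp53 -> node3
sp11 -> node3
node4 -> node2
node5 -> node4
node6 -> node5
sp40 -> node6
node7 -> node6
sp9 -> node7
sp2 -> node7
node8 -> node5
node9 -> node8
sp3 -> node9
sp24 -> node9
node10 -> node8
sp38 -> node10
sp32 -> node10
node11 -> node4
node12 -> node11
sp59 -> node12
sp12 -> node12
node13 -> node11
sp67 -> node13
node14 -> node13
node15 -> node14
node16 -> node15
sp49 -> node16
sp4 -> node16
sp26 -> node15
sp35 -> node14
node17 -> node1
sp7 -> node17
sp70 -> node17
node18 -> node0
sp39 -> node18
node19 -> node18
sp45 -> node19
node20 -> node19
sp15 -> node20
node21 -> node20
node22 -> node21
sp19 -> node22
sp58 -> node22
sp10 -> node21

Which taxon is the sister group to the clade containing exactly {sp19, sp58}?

sp10

The clade containing exactly {sp19, sp58} attaches to the tree at the node subtending ((sp19,sp58),sp10).
The other lineage descending from that same node — the sister group — is the single tip sp10.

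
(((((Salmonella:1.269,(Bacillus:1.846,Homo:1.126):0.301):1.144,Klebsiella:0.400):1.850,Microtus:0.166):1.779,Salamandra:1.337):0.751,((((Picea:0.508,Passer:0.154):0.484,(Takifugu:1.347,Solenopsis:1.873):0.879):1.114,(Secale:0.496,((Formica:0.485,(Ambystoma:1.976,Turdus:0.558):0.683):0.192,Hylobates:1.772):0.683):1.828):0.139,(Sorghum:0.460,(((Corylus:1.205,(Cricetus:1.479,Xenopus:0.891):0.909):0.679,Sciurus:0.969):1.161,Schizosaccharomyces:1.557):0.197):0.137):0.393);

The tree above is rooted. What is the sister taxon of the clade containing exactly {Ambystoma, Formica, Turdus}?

The clade containing exactly {Ambystoma, Formica, Turdus} attaches to the tree at the node subtending ((Formica,(Ambystoma,Turdus)),Hylobates).
The other lineage descending from that same node — the sister group — is the single tip Hylobates.

Hylobates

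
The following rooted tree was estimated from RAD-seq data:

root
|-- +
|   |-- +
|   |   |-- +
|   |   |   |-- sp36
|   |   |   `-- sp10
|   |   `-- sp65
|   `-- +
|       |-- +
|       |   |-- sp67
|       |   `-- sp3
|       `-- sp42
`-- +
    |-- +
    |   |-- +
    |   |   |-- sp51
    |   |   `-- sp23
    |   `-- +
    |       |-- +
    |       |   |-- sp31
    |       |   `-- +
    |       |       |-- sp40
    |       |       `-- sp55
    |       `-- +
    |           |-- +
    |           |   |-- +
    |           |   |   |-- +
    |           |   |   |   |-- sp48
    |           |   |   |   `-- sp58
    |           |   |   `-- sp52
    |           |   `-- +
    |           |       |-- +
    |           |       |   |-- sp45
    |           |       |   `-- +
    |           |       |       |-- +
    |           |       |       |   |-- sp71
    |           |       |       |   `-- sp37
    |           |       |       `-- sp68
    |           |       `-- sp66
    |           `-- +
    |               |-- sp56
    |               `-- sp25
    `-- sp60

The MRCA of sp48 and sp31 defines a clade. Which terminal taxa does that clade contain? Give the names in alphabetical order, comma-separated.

sp25, sp31, sp37, sp40, sp45, sp48, sp52, sp55, sp56, sp58, sp66, sp68, sp71

Tracing sp48: it sits inside (sp48,sp58).
Tracing sp31: it sits inside (sp31,(sp40,sp55)).
The smallest clade enclosing both is ((sp31,(sp40,sp55)),((((sp48,sp58),sp52),((sp45,((sp71,sp37),sp68)),sp66)),(sp56,sp25))); the answer is its 13 terminal taxa in alphabetical order.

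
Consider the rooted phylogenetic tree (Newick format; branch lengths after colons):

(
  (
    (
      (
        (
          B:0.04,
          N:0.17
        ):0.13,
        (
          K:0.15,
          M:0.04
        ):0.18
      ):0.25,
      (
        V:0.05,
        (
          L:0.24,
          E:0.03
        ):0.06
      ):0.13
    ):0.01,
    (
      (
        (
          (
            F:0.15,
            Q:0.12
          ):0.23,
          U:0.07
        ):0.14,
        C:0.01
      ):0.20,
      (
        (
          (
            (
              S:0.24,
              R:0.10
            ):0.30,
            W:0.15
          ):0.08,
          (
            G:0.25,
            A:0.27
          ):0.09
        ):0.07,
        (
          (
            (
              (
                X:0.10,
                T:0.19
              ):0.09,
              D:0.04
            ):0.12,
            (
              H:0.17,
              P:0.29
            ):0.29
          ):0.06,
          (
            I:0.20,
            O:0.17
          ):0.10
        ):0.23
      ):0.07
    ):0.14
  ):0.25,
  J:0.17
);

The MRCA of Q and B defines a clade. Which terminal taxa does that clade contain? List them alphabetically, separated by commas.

Tracing Q: it sits inside (F,Q).
Tracing B: it sits inside (B,N).
The smallest clade enclosing both is ((((B,N),(K,M)),(V,(L,E))),((((F,Q),U),C),((((S,R),W),(G,A)),((((X,T),D),(H,P)),(I,O))))); the answer is its 23 terminal taxa in alphabetical order.

A, B, C, D, E, F, G, H, I, K, L, M, N, O, P, Q, R, S, T, U, V, W, X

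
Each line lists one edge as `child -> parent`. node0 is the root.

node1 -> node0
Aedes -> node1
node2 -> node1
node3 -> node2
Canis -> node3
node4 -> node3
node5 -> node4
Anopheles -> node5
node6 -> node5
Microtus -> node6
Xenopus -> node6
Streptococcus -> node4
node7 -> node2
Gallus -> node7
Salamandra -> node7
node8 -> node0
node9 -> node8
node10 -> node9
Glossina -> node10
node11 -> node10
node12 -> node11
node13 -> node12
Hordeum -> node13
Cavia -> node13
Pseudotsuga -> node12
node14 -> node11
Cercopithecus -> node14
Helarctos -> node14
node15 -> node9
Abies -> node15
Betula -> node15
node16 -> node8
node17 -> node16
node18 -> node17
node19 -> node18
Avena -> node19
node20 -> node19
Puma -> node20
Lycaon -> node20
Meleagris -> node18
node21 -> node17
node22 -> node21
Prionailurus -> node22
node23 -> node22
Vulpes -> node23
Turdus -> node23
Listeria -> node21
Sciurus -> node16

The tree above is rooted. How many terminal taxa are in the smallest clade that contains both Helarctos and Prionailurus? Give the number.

The MRCA of Helarctos and Prionailurus is the node subtending (((Glossina,(((Hordeum,Cavia),Pseudotsuga),(Cercopithecus,Helarctos))),(Abies,Betula)),((((Avena,(Puma,Lycaon)),Meleagris),((Prionailurus,(Vulpes,Turdus)),Listeria)),Sciurus)).
That clade contains 17 terminal taxa: Abies, Avena, Betula, Cavia, Cercopithecus, Glossina, Helarctos, Hordeum, Listeria, Lycaon, Meleagris, Prionailurus, Pseudotsuga, Puma, Sciurus, Turdus, Vulpes.

17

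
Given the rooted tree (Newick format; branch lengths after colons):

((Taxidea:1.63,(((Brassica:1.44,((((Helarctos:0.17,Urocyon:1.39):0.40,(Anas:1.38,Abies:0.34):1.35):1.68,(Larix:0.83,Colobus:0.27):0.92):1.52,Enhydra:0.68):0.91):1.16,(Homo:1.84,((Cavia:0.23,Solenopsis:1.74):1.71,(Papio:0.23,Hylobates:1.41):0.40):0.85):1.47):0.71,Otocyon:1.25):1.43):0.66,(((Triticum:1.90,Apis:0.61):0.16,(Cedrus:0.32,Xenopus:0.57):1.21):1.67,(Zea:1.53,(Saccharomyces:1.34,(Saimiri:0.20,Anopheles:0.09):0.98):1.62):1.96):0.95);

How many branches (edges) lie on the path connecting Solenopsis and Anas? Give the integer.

The MRCA of Solenopsis and Anas is the node subtending ((Brassica,((((Helarctos,Urocyon),(Anas,Abies)),(Larix,Colobus)),Enhydra)),(Homo,((Cavia,Solenopsis),(Papio,Hylobates)))).
From Solenopsis up to that node: 4 branches. From Anas up to the same node: 6 branches. Total: 4 + 6 = 10.

10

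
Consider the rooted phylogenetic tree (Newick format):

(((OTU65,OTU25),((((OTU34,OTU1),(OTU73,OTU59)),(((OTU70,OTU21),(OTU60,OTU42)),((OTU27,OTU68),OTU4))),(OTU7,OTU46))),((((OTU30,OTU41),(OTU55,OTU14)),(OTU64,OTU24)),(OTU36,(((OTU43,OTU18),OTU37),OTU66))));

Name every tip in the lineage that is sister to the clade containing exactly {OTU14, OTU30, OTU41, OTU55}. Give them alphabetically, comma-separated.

OTU24, OTU64

The clade containing exactly {OTU14, OTU30, OTU41, OTU55} attaches to the tree at the node subtending (((OTU30,OTU41),(OTU55,OTU14)),(OTU64,OTU24)).
The other lineage descending from that same node — the sister group — is (OTU64,OTU24); its 2 tips in alphabetical order are the answer.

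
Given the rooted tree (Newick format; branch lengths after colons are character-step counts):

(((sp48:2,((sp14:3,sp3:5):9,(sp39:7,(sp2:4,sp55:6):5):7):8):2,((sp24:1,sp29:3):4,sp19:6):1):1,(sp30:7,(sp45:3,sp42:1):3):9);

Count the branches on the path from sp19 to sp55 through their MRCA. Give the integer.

7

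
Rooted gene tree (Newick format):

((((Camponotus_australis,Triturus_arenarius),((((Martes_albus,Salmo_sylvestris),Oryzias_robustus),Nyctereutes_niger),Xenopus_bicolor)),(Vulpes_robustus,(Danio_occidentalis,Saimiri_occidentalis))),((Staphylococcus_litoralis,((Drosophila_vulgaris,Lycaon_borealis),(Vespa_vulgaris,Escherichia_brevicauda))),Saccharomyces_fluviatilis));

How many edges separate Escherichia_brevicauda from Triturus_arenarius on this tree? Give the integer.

9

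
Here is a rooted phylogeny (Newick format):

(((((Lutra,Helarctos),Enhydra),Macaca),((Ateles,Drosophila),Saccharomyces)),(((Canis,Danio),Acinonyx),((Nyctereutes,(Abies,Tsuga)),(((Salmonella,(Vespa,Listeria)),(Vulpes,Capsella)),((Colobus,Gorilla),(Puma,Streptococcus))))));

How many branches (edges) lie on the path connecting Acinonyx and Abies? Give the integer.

6

The MRCA of Acinonyx and Abies is the node subtending (((Canis,Danio),Acinonyx),((Nyctereutes,(Abies,Tsuga)),(((Salmonella,(Vespa,Listeria)),(Vulpes,Capsella)),((Colobus,Gorilla),(Puma,Streptococcus))))).
From Acinonyx up to that node: 2 branches. From Abies up to the same node: 4 branches. Total: 2 + 4 = 6.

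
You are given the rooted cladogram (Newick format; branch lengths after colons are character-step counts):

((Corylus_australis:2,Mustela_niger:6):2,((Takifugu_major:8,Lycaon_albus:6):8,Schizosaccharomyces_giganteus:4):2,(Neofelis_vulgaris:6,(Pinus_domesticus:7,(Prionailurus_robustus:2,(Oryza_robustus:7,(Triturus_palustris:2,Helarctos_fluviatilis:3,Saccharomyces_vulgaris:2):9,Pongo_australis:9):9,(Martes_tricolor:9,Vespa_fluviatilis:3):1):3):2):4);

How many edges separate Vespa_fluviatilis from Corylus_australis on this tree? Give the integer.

The MRCA of Vespa_fluviatilis and Corylus_australis is the root of the tree.
From Vespa_fluviatilis up to that node: 5 branches. From Corylus_australis up to the same node: 2 branches. Total: 5 + 2 = 7.

7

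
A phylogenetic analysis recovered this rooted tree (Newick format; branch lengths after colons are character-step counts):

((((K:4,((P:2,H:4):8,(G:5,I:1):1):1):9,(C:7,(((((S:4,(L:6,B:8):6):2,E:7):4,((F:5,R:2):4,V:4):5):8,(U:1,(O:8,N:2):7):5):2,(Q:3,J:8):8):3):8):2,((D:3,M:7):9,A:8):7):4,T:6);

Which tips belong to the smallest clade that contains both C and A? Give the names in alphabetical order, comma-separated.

A, B, C, D, E, F, G, H, I, J, K, L, M, N, O, P, Q, R, S, U, V

Tracing C: it sits inside (C,(((((S,(L,B)),E),((F,R),V)),(U,(O,N))),(Q,J))).
Tracing A: it sits inside ((D,M),A).
The smallest clade enclosing both is (((K,((P,H),(G,I))),(C,(((((S,(L,B)),E),((F,R),V)),(U,(O,N))),(Q,J)))),((D,M),A)); the answer is its 21 terminal taxa in alphabetical order.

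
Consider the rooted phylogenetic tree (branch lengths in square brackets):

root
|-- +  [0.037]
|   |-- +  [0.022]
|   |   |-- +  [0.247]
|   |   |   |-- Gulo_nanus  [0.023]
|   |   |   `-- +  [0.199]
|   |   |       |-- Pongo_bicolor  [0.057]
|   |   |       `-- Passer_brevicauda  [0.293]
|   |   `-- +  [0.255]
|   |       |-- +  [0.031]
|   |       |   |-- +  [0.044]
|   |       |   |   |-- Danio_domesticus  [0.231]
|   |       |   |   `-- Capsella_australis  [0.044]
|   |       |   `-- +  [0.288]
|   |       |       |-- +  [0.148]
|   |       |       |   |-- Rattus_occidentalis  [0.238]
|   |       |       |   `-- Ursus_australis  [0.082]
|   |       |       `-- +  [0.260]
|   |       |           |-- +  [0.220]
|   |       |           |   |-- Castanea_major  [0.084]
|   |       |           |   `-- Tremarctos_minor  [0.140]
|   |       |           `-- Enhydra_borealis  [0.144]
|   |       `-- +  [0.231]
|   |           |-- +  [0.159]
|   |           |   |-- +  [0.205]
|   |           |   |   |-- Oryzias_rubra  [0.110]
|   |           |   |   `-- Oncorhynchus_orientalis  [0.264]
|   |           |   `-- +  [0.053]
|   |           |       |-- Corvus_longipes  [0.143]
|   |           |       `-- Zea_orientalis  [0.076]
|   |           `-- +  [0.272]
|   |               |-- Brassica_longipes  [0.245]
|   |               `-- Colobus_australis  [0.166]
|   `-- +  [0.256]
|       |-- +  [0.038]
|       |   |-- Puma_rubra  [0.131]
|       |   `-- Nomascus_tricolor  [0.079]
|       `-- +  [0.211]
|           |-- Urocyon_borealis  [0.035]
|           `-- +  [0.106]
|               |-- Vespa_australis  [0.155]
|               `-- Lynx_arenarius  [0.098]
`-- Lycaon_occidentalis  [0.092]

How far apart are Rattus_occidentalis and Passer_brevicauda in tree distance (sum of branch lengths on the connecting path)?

The path runs Rattus_occidentalis → … → MRCA → … → Passer_brevicauda; the MRCA is the node subtending ((Gulo_nanus,(Pongo_bicolor,Passer_brevicauda)),(((Danio_domesticus,Capsella_australis),((Rattus_occidentalis,Ursus_australis),((Castanea_major,Tremarctos_minor),Enhydra_borealis))),(((Oryzias_rubra,Oncorhynchus_orientalis),(Corvus_longipes,Zea_orientalis)),(Brassica_longipes,Colobus_australis)))).
Branch lengths along that path: 0.238 + 0.148 + 0.288 + 0.031 + 0.255 + 0.247 + 0.199 + 0.293 = 1.699.

1.699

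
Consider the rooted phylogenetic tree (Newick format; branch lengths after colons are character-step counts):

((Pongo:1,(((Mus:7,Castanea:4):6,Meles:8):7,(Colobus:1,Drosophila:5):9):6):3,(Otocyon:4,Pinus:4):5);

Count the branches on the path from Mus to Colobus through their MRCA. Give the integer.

5

The MRCA of Mus and Colobus is the node subtending (((Mus,Castanea),Meles),(Colobus,Drosophila)).
From Mus up to that node: 3 branches. From Colobus up to the same node: 2 branches. Total: 3 + 2 = 5.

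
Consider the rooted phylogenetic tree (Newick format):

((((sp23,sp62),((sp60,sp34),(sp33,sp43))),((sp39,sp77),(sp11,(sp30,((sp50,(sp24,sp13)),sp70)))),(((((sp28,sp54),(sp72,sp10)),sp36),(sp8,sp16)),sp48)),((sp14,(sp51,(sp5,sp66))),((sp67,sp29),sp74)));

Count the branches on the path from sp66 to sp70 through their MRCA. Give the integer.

The MRCA of sp66 and sp70 is the root of the tree.
From sp66 up to that node: 5 branches. From sp70 up to the same node: 6 branches. Total: 5 + 6 = 11.

11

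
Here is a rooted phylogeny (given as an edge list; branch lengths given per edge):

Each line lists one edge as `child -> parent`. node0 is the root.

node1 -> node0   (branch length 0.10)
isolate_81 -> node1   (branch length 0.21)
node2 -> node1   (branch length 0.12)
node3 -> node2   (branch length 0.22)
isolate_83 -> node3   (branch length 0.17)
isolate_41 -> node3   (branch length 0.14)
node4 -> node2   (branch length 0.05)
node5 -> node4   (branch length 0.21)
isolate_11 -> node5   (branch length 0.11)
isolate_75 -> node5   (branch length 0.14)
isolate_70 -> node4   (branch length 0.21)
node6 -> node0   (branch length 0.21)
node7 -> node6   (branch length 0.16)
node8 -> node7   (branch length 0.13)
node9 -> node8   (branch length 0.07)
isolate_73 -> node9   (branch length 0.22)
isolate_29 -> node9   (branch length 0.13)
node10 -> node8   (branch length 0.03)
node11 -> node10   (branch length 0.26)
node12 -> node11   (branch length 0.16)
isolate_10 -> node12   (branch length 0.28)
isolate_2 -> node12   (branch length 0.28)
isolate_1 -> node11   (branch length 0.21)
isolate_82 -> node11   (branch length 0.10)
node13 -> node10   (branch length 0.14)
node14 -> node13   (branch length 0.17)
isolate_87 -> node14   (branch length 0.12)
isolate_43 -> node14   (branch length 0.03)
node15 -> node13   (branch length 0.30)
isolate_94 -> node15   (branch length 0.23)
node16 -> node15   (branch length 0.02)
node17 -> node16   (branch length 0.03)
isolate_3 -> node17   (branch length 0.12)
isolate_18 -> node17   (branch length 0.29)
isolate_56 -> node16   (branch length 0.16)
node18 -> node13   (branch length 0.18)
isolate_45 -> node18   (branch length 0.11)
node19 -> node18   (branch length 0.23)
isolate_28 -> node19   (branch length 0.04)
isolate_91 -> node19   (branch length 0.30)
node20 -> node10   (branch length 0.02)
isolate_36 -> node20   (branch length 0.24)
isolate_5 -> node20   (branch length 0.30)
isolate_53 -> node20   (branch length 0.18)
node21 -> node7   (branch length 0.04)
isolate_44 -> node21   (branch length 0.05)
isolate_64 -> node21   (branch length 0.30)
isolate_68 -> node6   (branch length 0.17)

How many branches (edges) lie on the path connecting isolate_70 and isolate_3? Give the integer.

13

The MRCA of isolate_70 and isolate_3 is the root of the tree.
From isolate_70 up to that node: 4 branches. From isolate_3 up to the same node: 9 branches. Total: 4 + 9 = 13.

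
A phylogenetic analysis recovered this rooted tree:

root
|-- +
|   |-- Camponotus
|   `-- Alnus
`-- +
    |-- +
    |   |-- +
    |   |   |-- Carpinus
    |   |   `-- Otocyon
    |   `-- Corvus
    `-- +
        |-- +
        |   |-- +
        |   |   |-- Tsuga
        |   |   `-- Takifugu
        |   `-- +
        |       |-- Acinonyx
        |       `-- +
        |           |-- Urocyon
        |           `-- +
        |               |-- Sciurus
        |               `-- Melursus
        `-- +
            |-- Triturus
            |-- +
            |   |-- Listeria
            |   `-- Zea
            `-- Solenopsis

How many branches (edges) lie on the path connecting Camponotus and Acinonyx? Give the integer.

The MRCA of Camponotus and Acinonyx is the root of the tree.
From Camponotus up to that node: 2 branches. From Acinonyx up to the same node: 5 branches. Total: 2 + 5 = 7.

7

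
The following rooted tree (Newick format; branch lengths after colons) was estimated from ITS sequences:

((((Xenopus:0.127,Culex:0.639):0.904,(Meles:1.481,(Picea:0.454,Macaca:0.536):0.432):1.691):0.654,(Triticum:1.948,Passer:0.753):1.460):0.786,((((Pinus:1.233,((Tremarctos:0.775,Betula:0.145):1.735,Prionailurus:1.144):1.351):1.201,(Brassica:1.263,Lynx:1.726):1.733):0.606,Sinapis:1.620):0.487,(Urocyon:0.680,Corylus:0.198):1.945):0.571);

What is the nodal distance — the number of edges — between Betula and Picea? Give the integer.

12

The MRCA of Betula and Picea is the root of the tree.
From Betula up to that node: 7 branches. From Picea up to the same node: 5 branches. Total: 7 + 5 = 12.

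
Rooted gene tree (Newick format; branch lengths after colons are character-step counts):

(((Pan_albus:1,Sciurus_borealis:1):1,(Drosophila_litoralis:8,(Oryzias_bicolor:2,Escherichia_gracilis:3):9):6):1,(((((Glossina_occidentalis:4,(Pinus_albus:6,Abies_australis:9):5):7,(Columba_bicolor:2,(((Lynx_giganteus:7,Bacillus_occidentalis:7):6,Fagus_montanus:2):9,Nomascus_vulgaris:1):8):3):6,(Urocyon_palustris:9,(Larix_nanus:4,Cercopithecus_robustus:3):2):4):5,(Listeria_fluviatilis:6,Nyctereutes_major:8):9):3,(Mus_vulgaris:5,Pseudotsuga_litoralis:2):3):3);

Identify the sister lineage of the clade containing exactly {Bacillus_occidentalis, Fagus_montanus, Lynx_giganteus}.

The clade containing exactly {Bacillus_occidentalis, Fagus_montanus, Lynx_giganteus} attaches to the tree at the node subtending (((Lynx_giganteus,Bacillus_occidentalis),Fagus_montanus),Nomascus_vulgaris).
The other lineage descending from that same node — the sister group — is the single tip Nomascus_vulgaris.

Nomascus_vulgaris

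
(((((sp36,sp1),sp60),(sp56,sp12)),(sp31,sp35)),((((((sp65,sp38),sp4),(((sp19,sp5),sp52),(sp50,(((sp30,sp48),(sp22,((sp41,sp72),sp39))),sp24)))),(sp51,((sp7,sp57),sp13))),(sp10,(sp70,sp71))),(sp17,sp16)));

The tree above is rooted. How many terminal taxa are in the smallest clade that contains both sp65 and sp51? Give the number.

18

The MRCA of sp65 and sp51 is the node subtending ((((sp65,sp38),sp4),(((sp19,sp5),sp52),(sp50,(((sp30,sp48),(sp22,((sp41,sp72),sp39))),sp24)))),(sp51,((sp7,sp57),sp13))).
That clade contains 18 terminal taxa: sp13, sp19, sp22, sp24, sp30, sp38, sp39, sp4, sp41, sp48, sp5, sp50, sp51, sp52, sp57, sp65, sp7, sp72.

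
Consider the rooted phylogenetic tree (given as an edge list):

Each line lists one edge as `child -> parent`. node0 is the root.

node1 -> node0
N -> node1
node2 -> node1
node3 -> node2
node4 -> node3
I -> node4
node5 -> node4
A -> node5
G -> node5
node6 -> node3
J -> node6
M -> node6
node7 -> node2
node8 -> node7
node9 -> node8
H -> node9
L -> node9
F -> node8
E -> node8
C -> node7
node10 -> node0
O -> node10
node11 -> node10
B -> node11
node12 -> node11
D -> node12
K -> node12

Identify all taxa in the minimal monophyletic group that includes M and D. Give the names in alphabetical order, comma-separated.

A, B, C, D, E, F, G, H, I, J, K, L, M, N, O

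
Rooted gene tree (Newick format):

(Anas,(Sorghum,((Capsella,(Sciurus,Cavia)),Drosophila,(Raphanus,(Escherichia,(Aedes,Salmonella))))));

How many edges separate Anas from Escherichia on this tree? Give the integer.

The MRCA of Anas and Escherichia is the root of the tree.
From Anas up to that node: 1 branch. From Escherichia up to the same node: 5 branches. Total: 1 + 5 = 6.

6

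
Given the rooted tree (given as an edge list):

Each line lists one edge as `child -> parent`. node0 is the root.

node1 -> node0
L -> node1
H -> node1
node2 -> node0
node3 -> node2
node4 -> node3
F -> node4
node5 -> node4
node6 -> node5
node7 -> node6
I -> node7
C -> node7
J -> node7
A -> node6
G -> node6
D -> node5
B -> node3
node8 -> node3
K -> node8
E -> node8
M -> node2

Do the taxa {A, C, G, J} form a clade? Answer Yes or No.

The MRCA of the listed taxa subtends ((I,C,J),A,G).
That clade also contains I, which is not in the proposed group, so the group is not monophyletic.

No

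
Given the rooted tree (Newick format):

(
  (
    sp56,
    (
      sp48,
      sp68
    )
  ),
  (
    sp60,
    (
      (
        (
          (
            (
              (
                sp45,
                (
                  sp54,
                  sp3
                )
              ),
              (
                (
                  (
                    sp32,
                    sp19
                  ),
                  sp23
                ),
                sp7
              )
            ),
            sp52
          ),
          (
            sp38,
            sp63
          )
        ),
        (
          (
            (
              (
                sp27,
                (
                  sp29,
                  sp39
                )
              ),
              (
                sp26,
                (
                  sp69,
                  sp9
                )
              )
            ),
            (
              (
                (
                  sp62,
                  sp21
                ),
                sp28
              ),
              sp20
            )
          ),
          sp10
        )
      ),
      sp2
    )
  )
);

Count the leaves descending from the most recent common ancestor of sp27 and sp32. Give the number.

The MRCA of sp27 and sp32 is the node subtending (((((sp45,(sp54,sp3)),(((sp32,sp19),sp23),sp7)),sp52),(sp38,sp63)),((((sp27,(sp29,sp39)),(sp26,(sp69,sp9))),(((sp62,sp21),sp28),sp20)),sp10)).
That clade contains 21 terminal taxa: sp10, sp19, sp20, sp21, sp23, sp26, sp27, sp28, sp29, sp3, sp32, sp38, sp39, sp45, sp52, sp54, sp62, sp63, sp69, sp7, sp9.

21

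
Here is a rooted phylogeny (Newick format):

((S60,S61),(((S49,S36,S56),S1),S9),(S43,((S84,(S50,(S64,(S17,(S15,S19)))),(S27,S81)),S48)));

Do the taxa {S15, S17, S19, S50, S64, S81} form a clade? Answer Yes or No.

No

The MRCA of the listed taxa subtends (S84,(S50,(S64,(S17,(S15,S19)))),(S27,S81)).
That clade also contains S27, S84, which are not in the proposed group, so the group is not monophyletic.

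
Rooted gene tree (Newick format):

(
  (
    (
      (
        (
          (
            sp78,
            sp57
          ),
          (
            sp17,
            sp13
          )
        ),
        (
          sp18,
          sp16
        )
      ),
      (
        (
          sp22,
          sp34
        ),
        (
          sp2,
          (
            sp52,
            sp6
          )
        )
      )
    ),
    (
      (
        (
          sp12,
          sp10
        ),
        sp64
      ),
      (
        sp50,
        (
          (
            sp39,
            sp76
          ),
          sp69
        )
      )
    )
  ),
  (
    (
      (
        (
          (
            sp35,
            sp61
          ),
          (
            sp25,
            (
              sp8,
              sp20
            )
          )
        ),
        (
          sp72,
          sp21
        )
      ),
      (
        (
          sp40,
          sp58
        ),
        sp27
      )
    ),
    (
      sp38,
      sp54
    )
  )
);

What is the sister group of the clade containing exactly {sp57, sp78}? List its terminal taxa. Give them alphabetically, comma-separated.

sp13, sp17

The clade containing exactly {sp57, sp78} attaches to the tree at the node subtending ((sp78,sp57),(sp17,sp13)).
The other lineage descending from that same node — the sister group — is (sp17,sp13); its 2 tips in alphabetical order are the answer.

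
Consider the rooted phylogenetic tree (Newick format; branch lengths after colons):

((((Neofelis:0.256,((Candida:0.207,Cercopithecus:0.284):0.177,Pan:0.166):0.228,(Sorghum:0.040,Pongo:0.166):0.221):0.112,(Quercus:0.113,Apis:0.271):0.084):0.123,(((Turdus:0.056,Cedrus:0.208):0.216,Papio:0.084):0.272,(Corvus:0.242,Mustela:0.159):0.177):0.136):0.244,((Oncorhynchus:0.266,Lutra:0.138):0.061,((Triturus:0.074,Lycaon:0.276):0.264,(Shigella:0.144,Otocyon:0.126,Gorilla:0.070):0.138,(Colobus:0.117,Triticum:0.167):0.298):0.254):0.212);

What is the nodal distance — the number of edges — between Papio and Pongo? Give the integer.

7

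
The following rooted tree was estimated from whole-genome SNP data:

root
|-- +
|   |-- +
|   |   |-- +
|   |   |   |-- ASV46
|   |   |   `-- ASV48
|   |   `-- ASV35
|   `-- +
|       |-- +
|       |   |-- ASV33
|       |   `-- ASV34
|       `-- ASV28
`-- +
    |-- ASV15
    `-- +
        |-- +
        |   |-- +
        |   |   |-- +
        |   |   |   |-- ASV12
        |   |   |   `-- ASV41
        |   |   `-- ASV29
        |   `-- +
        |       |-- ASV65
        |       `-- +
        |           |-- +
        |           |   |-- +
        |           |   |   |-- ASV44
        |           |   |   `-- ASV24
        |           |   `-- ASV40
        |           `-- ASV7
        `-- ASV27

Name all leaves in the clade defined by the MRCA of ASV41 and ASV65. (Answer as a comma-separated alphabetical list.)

Tracing ASV41: it sits inside (ASV12,ASV41).
Tracing ASV65: it sits inside (ASV65,(((ASV44,ASV24),ASV40),ASV7)).
The smallest clade enclosing both is (((ASV12,ASV41),ASV29),(ASV65,(((ASV44,ASV24),ASV40),ASV7))); the answer is its 8 terminal taxa in alphabetical order.

ASV12, ASV24, ASV29, ASV40, ASV41, ASV44, ASV65, ASV7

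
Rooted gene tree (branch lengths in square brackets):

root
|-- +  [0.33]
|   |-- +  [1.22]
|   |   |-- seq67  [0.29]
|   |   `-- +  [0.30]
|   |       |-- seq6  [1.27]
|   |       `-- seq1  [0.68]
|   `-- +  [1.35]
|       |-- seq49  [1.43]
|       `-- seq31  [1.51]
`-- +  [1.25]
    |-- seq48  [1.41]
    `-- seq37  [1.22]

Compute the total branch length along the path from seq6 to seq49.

5.57

The path runs seq6 → … → MRCA → … → seq49; the MRCA is the node subtending ((seq67,(seq6,seq1)),(seq49,seq31)).
Branch lengths along that path: 1.27 + 0.30 + 1.22 + 1.35 + 1.43 = 5.57.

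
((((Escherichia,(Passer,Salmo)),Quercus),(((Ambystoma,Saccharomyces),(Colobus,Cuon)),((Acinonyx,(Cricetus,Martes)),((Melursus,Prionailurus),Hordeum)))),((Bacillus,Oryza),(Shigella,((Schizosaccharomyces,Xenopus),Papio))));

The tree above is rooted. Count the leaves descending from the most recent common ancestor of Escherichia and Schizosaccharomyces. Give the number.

The MRCA of Escherichia and Schizosaccharomyces is the root, so the clade is the entire tree.
That clade contains 20 terminal taxa: Acinonyx, Ambystoma, Bacillus, Colobus, Cricetus, Cuon, Escherichia, Hordeum, Martes, Melursus, Oryza, Papio, Passer, Prionailurus, Quercus, Saccharomyces, Salmo, Schizosaccharomyces, Shigella, Xenopus.

20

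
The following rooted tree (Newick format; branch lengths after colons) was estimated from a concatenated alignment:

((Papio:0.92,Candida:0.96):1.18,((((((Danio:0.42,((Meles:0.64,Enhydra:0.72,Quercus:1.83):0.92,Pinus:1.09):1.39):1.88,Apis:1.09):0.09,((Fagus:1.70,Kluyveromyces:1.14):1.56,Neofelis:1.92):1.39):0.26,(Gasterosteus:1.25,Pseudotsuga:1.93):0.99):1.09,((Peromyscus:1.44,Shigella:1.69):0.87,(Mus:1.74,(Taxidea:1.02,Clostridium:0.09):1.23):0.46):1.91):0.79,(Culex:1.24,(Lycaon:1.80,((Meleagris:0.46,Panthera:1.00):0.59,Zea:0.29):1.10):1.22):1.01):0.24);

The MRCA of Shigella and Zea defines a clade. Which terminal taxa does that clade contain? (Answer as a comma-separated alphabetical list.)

Apis, Clostridium, Culex, Danio, Enhydra, Fagus, Gasterosteus, Kluyveromyces, Lycaon, Meleagris, Meles, Mus, Neofelis, Panthera, Peromyscus, Pinus, Pseudotsuga, Quercus, Shigella, Taxidea, Zea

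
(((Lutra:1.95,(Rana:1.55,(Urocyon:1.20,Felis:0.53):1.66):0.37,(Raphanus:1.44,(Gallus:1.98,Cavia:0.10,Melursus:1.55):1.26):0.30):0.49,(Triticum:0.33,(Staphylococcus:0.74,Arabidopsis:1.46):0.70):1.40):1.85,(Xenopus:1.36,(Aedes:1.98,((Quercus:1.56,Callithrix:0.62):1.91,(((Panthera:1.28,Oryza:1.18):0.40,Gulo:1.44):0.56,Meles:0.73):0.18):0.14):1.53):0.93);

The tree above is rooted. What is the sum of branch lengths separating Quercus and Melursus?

The path runs Quercus → … → MRCA → … → Melursus; the MRCA is the root of the tree.
Branch lengths along that path: 1.56 + 1.91 + 0.14 + 1.53 + 0.93 + 1.85 + 0.49 + 0.30 + 1.26 + 1.55 = 11.52.

11.52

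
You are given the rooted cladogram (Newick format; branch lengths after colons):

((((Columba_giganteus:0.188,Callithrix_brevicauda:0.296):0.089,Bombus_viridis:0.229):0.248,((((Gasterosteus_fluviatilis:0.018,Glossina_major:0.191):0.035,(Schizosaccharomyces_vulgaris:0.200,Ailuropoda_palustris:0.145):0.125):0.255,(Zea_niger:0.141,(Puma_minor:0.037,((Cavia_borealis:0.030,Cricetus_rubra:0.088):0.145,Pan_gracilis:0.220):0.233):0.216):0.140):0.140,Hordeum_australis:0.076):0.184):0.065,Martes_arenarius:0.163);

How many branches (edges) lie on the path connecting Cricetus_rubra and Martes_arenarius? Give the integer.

9

The MRCA of Cricetus_rubra and Martes_arenarius is the root of the tree.
From Cricetus_rubra up to that node: 8 branches. From Martes_arenarius up to the same node: 1 branch. Total: 8 + 1 = 9.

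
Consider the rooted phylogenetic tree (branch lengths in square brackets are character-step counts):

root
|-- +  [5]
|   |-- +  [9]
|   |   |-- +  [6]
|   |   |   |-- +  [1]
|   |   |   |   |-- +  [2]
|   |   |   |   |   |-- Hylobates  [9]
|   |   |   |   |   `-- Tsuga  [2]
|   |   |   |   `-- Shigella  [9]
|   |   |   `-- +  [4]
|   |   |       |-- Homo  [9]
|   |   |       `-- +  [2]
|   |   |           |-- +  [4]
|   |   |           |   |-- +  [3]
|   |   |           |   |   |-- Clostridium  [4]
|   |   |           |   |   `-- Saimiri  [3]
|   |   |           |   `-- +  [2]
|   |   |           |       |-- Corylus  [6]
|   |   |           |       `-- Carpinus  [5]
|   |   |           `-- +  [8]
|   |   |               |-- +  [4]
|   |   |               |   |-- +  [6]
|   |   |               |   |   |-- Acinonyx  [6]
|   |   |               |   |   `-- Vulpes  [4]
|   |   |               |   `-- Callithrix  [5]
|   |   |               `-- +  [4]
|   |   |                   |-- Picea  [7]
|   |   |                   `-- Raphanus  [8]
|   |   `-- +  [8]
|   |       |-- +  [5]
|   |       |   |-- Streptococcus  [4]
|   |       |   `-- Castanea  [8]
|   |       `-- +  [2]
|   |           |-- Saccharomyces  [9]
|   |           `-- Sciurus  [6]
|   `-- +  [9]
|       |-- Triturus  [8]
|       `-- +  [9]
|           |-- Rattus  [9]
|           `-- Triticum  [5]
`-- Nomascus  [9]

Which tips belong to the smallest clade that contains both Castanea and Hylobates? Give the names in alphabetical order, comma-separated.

Acinonyx, Callithrix, Carpinus, Castanea, Clostridium, Corylus, Homo, Hylobates, Picea, Raphanus, Saccharomyces, Saimiri, Sciurus, Shigella, Streptococcus, Tsuga, Vulpes

Tracing Castanea: it sits inside (Streptococcus,Castanea).
Tracing Hylobates: it sits inside (Hylobates,Tsuga).
The smallest clade enclosing both is ((((Hylobates,Tsuga),Shigella),(Homo,(((Clostridium,Saimiri),(Corylus,Carpinus)),(((Acinonyx,Vulpes),Callithrix),(Picea,Raphanus))))),((Streptococcus,Castanea),(Saccharomyces,Sciurus))); the answer is its 17 terminal taxa in alphabetical order.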